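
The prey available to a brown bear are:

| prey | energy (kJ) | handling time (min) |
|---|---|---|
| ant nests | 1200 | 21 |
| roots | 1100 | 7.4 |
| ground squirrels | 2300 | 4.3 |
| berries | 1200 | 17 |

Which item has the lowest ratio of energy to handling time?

Profitability E/h (kJ/min): ant nests = 1200/21 = 57.1, roots = 1100/7.4 = 149, ground squirrels = 2300/4.3 = 535, berries = 1200/17 = 70.6.
Ranked: ground squirrels > roots > berries > ant nests.

ant nests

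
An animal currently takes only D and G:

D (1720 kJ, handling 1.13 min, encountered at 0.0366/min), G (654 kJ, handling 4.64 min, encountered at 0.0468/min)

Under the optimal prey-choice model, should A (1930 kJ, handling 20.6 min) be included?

Current rate: (0.0366×1720 + 0.0468×654)/(1 + 0.0366×1.13 + 0.0468×4.64) = 74.34 kJ/min.
A: E/h = 1930/20.6 = 93.69 kJ/min.
93.69 > 74.34, so adding A raises the average — include it.

Yes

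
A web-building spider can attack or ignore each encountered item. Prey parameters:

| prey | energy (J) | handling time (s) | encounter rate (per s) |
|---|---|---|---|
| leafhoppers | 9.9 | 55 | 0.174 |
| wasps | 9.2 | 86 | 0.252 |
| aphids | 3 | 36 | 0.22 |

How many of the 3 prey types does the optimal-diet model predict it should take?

1

E/h in descending order: leafhoppers 0.18, wasps 0.107, aphids 0.0833 J/s. The optimal diet is the largest prefix of this list for which every included type satisfies E_i/h_i > R on the types above it.
Rate on top 1: 0.163. wasps: 0.107 < 0.163 → exclude; stop.
Optimal diet: leafhoppers — 1 of 3 types.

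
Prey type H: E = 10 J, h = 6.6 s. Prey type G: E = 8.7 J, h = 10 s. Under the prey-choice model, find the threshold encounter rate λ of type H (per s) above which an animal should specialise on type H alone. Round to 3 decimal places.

The zero-one rule: include type G iff E₂/h₂ > λE₁/(1+λh₁). Equality gives the switch point.
λE₁h₂ = E₂ + λE₂h₁ ⇒ λ = E₂/(E₁h₂ − E₂h₁) = 8.7/(100 − 57.42) = 0.2043 per s.

0.204 per s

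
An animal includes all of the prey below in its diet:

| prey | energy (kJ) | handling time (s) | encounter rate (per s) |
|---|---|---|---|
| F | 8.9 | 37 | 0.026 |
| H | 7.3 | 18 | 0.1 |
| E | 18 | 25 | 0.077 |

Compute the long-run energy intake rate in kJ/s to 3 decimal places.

R = (0.026×8.9 + 0.1×7.3 + 0.077×18) / (1 + 0.026×37 + 0.1×18 + 0.077×25) = 2.347/5.687 = 0.4128 kJ/s.

0.413 kJ/s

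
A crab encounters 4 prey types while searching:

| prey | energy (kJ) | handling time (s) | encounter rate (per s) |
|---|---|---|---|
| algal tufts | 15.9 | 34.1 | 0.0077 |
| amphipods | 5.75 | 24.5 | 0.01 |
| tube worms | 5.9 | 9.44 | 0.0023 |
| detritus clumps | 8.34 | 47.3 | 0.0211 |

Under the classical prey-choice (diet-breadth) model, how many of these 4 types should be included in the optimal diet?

4

E/h in descending order: tube worms 0.625, algal tufts 0.466, amphipods 0.235, detritus clumps 0.176 kJ/s. The optimal diet is the largest prefix of this list for which every included type satisfies E_i/h_i > R on the types above it.
Rate on top 1: 0.01328. algal tufts: 0.466 > 0.01328 → include.
Rate on top 2: 0.1059. amphipods: 0.235 > 0.1059 → include.
Rate on top 3: 0.1265. detritus clumps: 0.176 > 0.1265 → include.
Optimal diet: tube worms, algal tufts, amphipods, detritus clumps — 4 of 4 types.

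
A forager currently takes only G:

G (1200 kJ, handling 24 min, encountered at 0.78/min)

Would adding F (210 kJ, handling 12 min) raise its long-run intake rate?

Intake rate on the current diet: R = (0.78×1200) / (1 + 0.78×24) = 936/19.72 = 47.46 kJ/min.
F: E/h = 210/12 = 17.5 kJ/min.
17.5 < 47.46, so adding F would lower the average — exclude it.

No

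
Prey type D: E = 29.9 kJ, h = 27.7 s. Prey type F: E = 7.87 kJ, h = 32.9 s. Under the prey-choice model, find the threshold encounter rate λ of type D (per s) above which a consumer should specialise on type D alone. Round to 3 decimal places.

0.010 per s

At the threshold, the rate on type D alone equals the profitability of type F: λ·29.9/(1 + λ·27.7) = 7.87/32.9 = 0.2392.
Rearranging, λ(29.9 − 0.2392×27.7) = 0.2392, so λ = 0.2392/23.27 = 0.01028 per s.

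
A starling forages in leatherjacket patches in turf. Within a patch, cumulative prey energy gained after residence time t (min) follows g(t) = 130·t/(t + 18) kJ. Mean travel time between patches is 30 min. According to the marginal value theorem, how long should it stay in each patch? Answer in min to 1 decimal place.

By the marginal value theorem, leave when the instantaneous gain rate g'(t) equals the habitat-wide average g(t)/(T + t).
g'(t) = 130·18/(t + 18)². Setting 130·18/(t+18)² = 130t/[(t+18)(30+t)] gives 18(30+t) = t(t+18), so t² = 18×30 = 540.
t* = √540 = 23.24 min.

23.2 min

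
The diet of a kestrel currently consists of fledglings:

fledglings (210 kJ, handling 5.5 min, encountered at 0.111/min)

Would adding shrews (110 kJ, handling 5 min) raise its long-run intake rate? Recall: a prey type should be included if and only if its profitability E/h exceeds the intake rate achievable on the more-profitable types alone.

Current rate: (0.111×210)/(1 + 0.111×5.5) = 14.47 kJ/min.
Profitability of shrews: 110/5 = 22 kJ/min.
Since 22 > R, including shrews increases the long-run rate.

Yes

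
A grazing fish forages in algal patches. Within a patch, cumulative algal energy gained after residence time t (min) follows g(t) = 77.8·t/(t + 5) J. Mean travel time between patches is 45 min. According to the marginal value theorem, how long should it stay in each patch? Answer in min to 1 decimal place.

15.0 min

By the marginal value theorem, leave when the instantaneous gain rate g'(t) equals the habitat-wide average g(t)/(T + t).
g'(t) = 77.8·5/(t + 5)². Setting 77.8·5/(t+5)² = 77.8t/[(t+5)(45+t)] gives 5(45+t) = t(t+5), so t² = 5×45 = 225.
t* = √225 = 15 min.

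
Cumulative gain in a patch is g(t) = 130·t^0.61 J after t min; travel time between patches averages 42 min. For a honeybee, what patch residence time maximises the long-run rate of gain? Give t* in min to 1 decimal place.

65.7 min

Optimal t* satisfies g'(t*) = g(t*)/(T + t*).
g'(t) = 0.61·130·t^-0.39. Setting 0.61·130·t^-0.39 = 130·t^0.61/(42+t) gives 0.61(42+t) = t, so 0.39·t = 0.61×42.
t* = 0.61×42/0.39 = 65.69 min.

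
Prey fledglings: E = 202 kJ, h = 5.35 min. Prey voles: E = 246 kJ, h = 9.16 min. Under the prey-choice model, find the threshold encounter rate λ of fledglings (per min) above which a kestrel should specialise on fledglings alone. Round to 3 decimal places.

At the threshold, the rate on fledglings alone equals the profitability of voles: λ·202/(1 + λ·5.35) = 246/9.16 = 26.86.
Rearranging, λ(202 − 26.86×5.35) = 26.86, so λ = 26.86/58.32 = 0.4605 per min.

0.460 per min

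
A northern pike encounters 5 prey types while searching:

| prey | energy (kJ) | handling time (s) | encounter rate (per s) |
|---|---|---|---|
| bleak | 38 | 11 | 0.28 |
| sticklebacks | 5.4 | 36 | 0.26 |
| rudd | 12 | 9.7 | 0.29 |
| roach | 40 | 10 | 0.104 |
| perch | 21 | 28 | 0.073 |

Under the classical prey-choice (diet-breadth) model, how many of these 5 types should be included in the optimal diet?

E/h in descending order: roach 4, bleak 3.45, rudd 1.24, perch 0.75, sticklebacks 0.15 kJ/s. The optimal diet is the largest prefix of this list for which every included type satisfies E_i/h_i > R on the types above it.
Rate on top 1: 2.039. bleak: 3.45 > 2.039 → include.
Rate on top 2: 2.891. rudd: 1.24 < 2.891 → exclude; stop.
Optimal diet: roach, bleak — 2 of 5 types.

2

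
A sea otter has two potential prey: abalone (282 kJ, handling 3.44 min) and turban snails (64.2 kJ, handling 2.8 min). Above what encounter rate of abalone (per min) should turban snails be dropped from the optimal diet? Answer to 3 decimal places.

The zero-one rule: include turban snails iff E₂/h₂ > λE₁/(1+λh₁). Equality gives the switch point.
λE₁h₂ = E₂ + λE₂h₁ ⇒ λ = E₂/(E₁h₂ − E₂h₁) = 64.2/(789.6 − 220.8) = 0.1129 per min.

0.113 per min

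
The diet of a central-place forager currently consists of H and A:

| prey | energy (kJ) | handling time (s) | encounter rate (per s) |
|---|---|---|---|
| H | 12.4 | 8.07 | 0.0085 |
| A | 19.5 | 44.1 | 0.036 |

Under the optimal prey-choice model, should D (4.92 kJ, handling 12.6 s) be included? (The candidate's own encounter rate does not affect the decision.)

Current rate: (0.0085×12.4 + 0.036×19.5)/(1 + 0.0085×8.07 + 0.036×44.1) = 0.304 kJ/s.
D: E/h = 4.92/12.6 = 0.3905 kJ/s.
0.3905 > 0.304, so adding D raises the average — include it.

Yes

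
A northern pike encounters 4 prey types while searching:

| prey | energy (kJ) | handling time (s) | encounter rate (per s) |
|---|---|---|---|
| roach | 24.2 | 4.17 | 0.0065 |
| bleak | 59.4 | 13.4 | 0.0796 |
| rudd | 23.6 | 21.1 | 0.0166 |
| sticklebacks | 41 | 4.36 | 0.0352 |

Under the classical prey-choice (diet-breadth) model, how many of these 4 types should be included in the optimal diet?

3

E/h in descending order: sticklebacks 9.4, roach 5.8, bleak 4.43, rudd 1.12 kJ/s. The optimal diet is the largest prefix of this list for which every included type satisfies E_i/h_i > R on the types above it.
Rate on top 1: 1.251. roach: 5.8 > 1.251 → include.
Rate on top 2: 1.356. bleak: 4.43 > 1.356 → include.
Rate on top 3: 2.816. rudd: 1.12 < 2.816 → exclude; stop.
Optimal diet: sticklebacks, roach, bleak — 3 of 4 types.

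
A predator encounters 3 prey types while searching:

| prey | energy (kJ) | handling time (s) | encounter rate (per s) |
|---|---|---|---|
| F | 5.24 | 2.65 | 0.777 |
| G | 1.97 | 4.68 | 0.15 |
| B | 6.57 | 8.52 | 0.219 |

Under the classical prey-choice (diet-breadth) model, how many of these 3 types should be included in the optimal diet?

1

E/h in descending order: F 1.98, B 0.771, G 0.421 kJ/s. The optimal diet is the largest prefix of this list for which every included type satisfies E_i/h_i > R on the types above it.
Rate on top 1: 1.331. B: 0.771 < 1.331 → exclude; stop.
Optimal diet: F — 1 of 3 types.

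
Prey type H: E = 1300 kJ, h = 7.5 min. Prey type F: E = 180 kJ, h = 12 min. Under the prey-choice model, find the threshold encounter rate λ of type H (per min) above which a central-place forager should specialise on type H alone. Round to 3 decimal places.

0.013 per min

At the threshold, the rate on type H alone equals the profitability of type F: λ·1300/(1 + λ·7.5) = 180/12 = 15.
Rearranging, λ(1300 − 15×7.5) = 15, so λ = 15/1188 = 0.01263 per min.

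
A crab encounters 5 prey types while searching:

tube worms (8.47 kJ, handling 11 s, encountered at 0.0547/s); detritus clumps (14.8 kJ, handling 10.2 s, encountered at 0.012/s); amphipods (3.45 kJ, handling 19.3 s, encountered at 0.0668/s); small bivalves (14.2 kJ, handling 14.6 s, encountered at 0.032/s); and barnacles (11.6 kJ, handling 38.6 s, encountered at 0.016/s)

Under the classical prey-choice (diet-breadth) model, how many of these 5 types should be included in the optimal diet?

E/h in descending order: detritus clumps 1.45, small bivalves 0.973, tube worms 0.77, barnacles 0.301, amphipods 0.179 kJ/s. The optimal diet is the largest prefix of this list for which every included type satisfies E_i/h_i > R on the types above it.
Rate on top 1: 0.1582. small bivalves: 0.973 > 0.1582 → include.
Rate on top 2: 0.3976. tube worms: 0.77 > 0.3976 → include.
Rate on top 3: 0.4998. barnacles: 0.301 < 0.4998 → exclude; stop.
Optimal diet: detritus clumps, small bivalves, tube worms — 3 of 5 types.

3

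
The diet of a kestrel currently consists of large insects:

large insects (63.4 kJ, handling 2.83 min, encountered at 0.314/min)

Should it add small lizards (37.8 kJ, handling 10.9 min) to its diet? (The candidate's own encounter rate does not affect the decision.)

Current rate: (0.314×63.4)/(1 + 0.314×2.83) = 10.54 kJ/min.
Profitability of small lizards: 37.8/10.9 = 3.468 kJ/min.
3.468 < 10.54, so adding small lizards would lower the average — exclude it.

No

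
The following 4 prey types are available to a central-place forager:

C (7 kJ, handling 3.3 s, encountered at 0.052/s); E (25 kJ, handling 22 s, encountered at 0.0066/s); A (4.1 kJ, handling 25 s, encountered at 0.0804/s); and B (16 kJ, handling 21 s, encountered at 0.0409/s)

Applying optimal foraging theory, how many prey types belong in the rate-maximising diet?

3

Rank by E/h (kJ/s): C 2.12, E 1.14, B 0.762, A 0.164. Include each in turn until the next type's E/h falls below the running intake rate.
Rate on top 1: 0.3107. E: 1.14 > 0.3107 → include.
Rate on top 2: 0.4017. B: 0.762 > 0.4017 → include.
Rate on top 3: 0.5439. A: 0.164 < 0.5439 → exclude; stop.
Optimal diet: C, E, B — 3 of 4 types.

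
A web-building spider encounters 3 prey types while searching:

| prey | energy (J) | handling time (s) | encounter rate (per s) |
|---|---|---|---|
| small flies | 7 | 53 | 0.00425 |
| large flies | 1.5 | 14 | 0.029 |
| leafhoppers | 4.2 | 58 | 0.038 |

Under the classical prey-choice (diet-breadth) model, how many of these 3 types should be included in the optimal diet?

3

Rank by E/h (J/s): small flies 0.132, large flies 0.107, leafhoppers 0.0724. Include each in turn until the next type's E/h falls below the running intake rate.
Rate on top 1: 0.02428. large flies: 0.107 > 0.02428 → include.
Rate on top 2: 0.0449. leafhoppers: 0.0724 > 0.0449 → include.
Optimal diet: small flies, large flies, leafhoppers — 3 of 3 types.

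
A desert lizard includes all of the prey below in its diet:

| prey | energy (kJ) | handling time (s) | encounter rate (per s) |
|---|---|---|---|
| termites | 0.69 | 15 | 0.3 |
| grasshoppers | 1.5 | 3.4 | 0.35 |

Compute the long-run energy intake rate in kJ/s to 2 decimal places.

0.11 kJ/s

Energy encountered per unit search time: 0.3×0.69 + 0.35×1.5 = 0.732 kJ/s.
Handling time per unit search time: 0.3×15 + 0.35×3.4 = 5.69.
Rate = 0.732/(1 + 5.69) = 0.1094 kJ/s.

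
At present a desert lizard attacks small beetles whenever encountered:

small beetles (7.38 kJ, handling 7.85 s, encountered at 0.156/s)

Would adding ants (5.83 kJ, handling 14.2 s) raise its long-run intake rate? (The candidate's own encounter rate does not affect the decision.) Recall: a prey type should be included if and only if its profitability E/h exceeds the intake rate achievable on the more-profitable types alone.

No

On small beetles alone, R = ΣλE/(1+Σλh) = 1.151/2.225 = 0.5175 kJ/s.
Profitability of ants: 5.83/14.2 = 0.4106 kJ/s.
Since 0.4106 < R, time spent handling ants is better spent searching.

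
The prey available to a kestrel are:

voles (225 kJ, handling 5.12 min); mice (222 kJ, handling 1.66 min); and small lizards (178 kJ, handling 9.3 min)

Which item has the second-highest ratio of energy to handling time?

In descending order of E/h:
mice: 222/1.66 = 134 kJ/min
voles: 225/5.12 = 43.9 kJ/min
small lizards: 178/9.3 = 19.1 kJ/min

voles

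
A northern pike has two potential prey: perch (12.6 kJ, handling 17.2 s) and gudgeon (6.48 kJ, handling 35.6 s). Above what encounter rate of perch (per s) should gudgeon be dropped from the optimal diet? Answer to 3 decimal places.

0.019 per s

The zero-one rule: include gudgeon iff E₂/h₂ > λE₁/(1+λh₁). Equality gives the switch point.
λE₁h₂ = E₂ + λE₂h₁ ⇒ λ = E₂/(E₁h₂ − E₂h₁) = 6.48/(448.6 − 111.5) = 0.01922 per s.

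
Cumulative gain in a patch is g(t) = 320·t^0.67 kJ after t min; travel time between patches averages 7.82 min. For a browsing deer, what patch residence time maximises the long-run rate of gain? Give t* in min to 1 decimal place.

15.9 min

Maximise g(t)/(T+t): set derivative to zero → g'(t)(T+t) = g(t).
g'(t) = 0.67·320·t^-0.33. Setting 0.67·320·t^-0.33 = 320·t^0.67/(7.82+t) gives 0.67(7.82+t) = t, so 0.33·t = 0.67×7.82.
t* = 0.67×7.82/0.33 = 15.88 min.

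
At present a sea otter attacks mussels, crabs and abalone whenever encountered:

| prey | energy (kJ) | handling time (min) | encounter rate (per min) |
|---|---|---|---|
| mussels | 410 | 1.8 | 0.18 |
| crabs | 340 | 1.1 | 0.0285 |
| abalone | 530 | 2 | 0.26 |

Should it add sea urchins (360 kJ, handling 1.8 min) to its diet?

Yes

Current rate: (0.18×410 + 0.0285×340 + 0.26×530)/(1 + 0.18×1.8 + 0.0285×1.1 + 0.26×2) = 118 kJ/min.
sea urchins: E/h = 360/1.8 = 200 kJ/min.
200 > 118, so adding sea urchins raises the average — include it.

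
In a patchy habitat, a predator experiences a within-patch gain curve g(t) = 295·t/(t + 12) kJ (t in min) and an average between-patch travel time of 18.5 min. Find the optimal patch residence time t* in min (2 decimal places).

By the marginal value theorem, leave when the instantaneous gain rate g'(t) equals the habitat-wide average g(t)/(T + t).
g'(t) = 295·12/(t + 12)². Setting 295·12/(t+12)² = 295t/[(t+12)(18.5+t)] gives 12(18.5+t) = t(t+12), so t² = 12×18.5 = 222.
t* = √222 = 14.9 min.

14.90 min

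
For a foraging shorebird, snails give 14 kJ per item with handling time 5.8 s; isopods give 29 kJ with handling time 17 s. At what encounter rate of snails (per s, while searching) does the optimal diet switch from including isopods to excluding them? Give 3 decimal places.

0.415 per s

The zero-one rule: include isopods iff E₂/h₂ > λE₁/(1+λh₁). Equality gives the switch point.
λE₁h₂ = E₂ + λE₂h₁ ⇒ λ = E₂/(E₁h₂ − E₂h₁) = 29/(238 − 168.2) = 0.4155 per s.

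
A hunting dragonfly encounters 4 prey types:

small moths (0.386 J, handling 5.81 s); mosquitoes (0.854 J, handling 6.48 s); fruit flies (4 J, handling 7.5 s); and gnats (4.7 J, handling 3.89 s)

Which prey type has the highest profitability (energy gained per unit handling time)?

Profitability E/h (J/s): small moths = 0.386/5.81 = 0.0664, mosquitoes = 0.854/6.48 = 0.132, fruit flies = 4/7.5 = 0.533, gnats = 4.7/3.89 = 1.21.
Ranked: gnats > fruit flies > mosquitoes > small moths.

gnats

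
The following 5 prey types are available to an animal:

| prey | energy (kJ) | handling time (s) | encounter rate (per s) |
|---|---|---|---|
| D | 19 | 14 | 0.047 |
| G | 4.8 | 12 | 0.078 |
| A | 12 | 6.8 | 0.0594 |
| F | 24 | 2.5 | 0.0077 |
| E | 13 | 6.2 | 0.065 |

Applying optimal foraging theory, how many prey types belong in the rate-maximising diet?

Profitabilities (E/h, kJ/s): F 9.6, E 2.1, A 1.76, D 1.36, G 0.4. Add prey in this order while the next type's profitability exceeds the intake rate on those already taken.
Rate on top 1: 0.1813. E: 2.1 > 0.1813 → include.
Rate on top 2: 0.7241. A: 1.76 > 0.7241 → include.
Rate on top 3: 0.9542. D: 1.36 > 0.9542 → include.
Rate on top 4: 1.061. G: 0.4 < 1.061 → exclude; stop.
Optimal diet: F, E, A, D — 4 of 5 types.

4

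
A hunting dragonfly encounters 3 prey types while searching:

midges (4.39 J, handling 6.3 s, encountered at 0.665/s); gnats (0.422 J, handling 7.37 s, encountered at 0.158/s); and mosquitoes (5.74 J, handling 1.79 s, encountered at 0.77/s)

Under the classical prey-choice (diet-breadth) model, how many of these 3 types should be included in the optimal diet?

1

Rank by E/h (J/s): mosquitoes 3.21, midges 0.697, gnats 0.0573. Include each in turn until the next type's E/h falls below the running intake rate.
Rate on top 1: 1.858. midges: 0.697 < 1.858 → exclude; stop.
Optimal diet: mosquitoes — 1 of 3 types.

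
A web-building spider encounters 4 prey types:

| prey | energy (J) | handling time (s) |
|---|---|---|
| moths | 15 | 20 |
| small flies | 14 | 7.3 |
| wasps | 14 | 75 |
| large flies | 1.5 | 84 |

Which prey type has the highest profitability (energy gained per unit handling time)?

small flies

In descending order of E/h:
small flies: 14/7.3 = 1.92 J/s
moths: 15/20 = 0.75 J/s
wasps: 14/75 = 0.187 J/s
large flies: 1.5/84 = 0.0179 J/s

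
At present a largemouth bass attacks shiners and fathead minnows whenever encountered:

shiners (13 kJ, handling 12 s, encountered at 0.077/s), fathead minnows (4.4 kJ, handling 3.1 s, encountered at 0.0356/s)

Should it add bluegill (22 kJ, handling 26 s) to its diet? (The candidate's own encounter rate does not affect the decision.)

Yes

Current rate: (0.077×13 + 0.0356×4.4)/(1 + 0.077×12 + 0.0356×3.1) = 0.569 kJ/s.
Profitability of bluegill: 22/26 = 0.8462 kJ/s.
Since 0.8462 > R, including bluegill increases the long-run rate.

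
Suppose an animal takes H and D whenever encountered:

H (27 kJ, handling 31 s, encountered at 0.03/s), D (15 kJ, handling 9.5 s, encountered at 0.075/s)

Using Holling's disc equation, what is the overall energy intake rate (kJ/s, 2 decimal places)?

R = Σλ_iE_i / (1 + Σλ_ih_i)
Numerator: 0.03×27 + 0.075×15 = 1.935
Denominator: 1 + 0.03×31 + 0.075×9.5 = 2.643
R = 1.935/2.643 = 0.7323 kJ/s

0.73 kJ/s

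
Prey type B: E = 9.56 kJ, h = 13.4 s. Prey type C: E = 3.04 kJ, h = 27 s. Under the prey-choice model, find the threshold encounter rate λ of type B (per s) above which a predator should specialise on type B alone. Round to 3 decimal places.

The zero-one rule: include type C iff E₂/h₂ > λE₁/(1+λh₁). Equality gives the switch point.
λE₁h₂ = E₂ + λE₂h₁ ⇒ λ = E₂/(E₁h₂ − E₂h₁) = 3.04/(258.1 − 40.74) = 0.01398 per s.

0.014 per s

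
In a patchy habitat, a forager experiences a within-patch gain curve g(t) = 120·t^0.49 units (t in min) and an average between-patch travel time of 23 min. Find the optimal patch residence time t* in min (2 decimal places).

22.10 min

Optimal t* satisfies g'(t*) = g(t*)/(T + t*).
g'(t) = 0.49·120·t^-0.51. Setting 0.49·120·t^-0.51 = 120·t^0.49/(23+t) gives 0.49(23+t) = t, so 0.51·t = 0.49×23.
t* = 0.49×23/0.51 = 22.1 min.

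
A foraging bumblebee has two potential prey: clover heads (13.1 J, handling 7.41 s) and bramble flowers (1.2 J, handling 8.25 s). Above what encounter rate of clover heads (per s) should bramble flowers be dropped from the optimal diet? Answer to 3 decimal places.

Drop bramble flowers once their profitability E₂/h₂ falls below the rate achievable on clover heads alone: E₂/h₂ = λE₁/(1 + λh₁).
Solve for λ: λE₁h₂ = E₂(1 + λh₁) → λ(E₁h₂ − E₂h₁) = E₂ → λ = E₂/(E₁h₂ − E₂h₁).
λ = 1.2/(13.1×8.25 − 1.2×7.41) = 1.2/99.18 = 0.0121 per s.

0.012 per s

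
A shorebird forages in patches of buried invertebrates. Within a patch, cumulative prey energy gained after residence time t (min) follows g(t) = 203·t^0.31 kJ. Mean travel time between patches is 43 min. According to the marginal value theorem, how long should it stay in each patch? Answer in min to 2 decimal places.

19.32 min

Optimal t* satisfies g'(t*) = g(t*)/(T + t*).
g'(t) = 0.31·203·t^-0.69. Setting 0.31·203·t^-0.69 = 203·t^0.31/(43+t) gives 0.31(43+t) = t, so 0.69·t = 0.31×43.
t* = 0.31×43/0.69 = 19.32 min.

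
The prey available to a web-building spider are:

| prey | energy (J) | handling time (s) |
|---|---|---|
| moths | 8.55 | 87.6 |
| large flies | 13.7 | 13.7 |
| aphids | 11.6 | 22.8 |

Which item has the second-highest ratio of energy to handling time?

aphids

Profitability E/h (J/s): moths = 8.55/87.6 = 0.0976, large flies = 13.7/13.7 = 1, aphids = 11.6/22.8 = 0.509.
Ranked: large flies > aphids > moths.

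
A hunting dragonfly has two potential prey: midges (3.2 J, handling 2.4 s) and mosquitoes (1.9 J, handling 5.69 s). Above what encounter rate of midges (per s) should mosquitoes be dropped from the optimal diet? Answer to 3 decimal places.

At the threshold, the rate on midges alone equals the profitability of mosquitoes: λ·3.2/(1 + λ·2.4) = 1.9/5.69 = 0.3339.
Rearranging, λ(3.2 − 0.3339×2.4) = 0.3339, so λ = 0.3339/2.399 = 0.1392 per s.

0.139 per s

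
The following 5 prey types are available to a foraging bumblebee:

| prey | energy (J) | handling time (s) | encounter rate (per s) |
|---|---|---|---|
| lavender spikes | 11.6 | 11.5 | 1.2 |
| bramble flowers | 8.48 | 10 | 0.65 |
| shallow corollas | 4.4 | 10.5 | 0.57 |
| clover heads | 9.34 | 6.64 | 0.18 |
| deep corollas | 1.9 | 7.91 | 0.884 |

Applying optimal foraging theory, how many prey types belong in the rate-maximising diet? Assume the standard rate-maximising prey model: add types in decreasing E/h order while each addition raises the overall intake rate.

2

E/h in descending order: clover heads 1.41, lavender spikes 1.01, bramble flowers 0.848, shallow corollas 0.419, deep corollas 0.24 J/s. The optimal diet is the largest prefix of this list for which every included type satisfies E_i/h_i > R on the types above it.
Rate on top 1: 0.7659. lavender spikes: 1.01 > 0.7659 → include.
Rate on top 2: 0.9754. bramble flowers: 0.848 < 0.9754 → exclude; stop.
Optimal diet: clover heads, lavender spikes — 2 of 5 types.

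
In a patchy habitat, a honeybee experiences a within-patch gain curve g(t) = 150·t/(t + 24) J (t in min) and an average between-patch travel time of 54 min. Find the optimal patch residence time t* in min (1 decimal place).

36.0 min

Maximise g(t)/(T+t): set derivative to zero → g'(t)(T+t) = g(t).
g'(t) = 150·24/(t + 24)². Setting 150·24/(t+24)² = 150t/[(t+24)(54+t)] gives 24(54+t) = t(t+24), so t² = 24×54 = 1296.
t* = √1296 = 36 min.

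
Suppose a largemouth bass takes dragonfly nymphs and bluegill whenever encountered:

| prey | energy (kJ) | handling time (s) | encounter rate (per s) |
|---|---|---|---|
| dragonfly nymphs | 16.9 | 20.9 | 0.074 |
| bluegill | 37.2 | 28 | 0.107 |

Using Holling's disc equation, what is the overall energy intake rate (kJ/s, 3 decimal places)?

R = Σλ_iE_i / (1 + Σλ_ih_i)
Numerator: 0.074×16.9 + 0.107×37.2 = 5.231
Denominator: 1 + 0.074×20.9 + 0.107×28 = 5.543
R = 5.231/5.543 = 0.9438 kJ/s

0.944 kJ/s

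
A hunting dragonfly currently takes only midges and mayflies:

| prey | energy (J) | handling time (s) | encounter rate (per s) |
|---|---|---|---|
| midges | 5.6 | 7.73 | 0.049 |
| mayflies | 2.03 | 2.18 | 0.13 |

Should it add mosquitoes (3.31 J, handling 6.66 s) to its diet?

Yes

Current rate: (0.049×5.6 + 0.13×2.03)/(1 + 0.049×7.73 + 0.13×2.18) = 0.3239 J/s.
mosquitoes: E/h = 3.31/6.66 = 0.497 J/s.
0.497 > 0.3239, so adding mosquitoes raises the average — include it.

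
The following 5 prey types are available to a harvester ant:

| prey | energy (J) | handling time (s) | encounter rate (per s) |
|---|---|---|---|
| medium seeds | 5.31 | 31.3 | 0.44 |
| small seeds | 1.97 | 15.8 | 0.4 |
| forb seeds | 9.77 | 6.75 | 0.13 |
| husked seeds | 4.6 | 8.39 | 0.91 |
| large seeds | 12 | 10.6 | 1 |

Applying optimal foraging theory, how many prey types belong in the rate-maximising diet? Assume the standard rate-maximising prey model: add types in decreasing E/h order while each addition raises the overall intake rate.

Rank by E/h (J/s): forb seeds 1.45, large seeds 1.13, husked seeds 0.548, medium seeds 0.17, small seeds 0.125. Include each in turn until the next type's E/h falls below the running intake rate.
Rate on top 1: 0.6765. large seeds: 1.13 > 0.6765 → include.
Rate on top 2: 1.064. husked seeds: 0.548 < 1.064 → exclude; stop.
Optimal diet: forb seeds, large seeds — 2 of 5 types.

2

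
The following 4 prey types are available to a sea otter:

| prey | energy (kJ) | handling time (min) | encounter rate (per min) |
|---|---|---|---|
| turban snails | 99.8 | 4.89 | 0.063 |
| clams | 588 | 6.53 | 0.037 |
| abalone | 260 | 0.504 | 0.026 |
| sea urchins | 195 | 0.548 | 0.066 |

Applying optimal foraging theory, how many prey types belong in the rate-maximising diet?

E/h in descending order: abalone 516, sea urchins 356, clams 90, turban snails 20.4 kJ/min. The optimal diet is the largest prefix of this list for which every included type satisfies E_i/h_i > R on the types above it.
Rate on top 1: 6.673. sea urchins: 356 > 6.673 → include.
Rate on top 2: 18.71. clams: 90 > 18.71 → include.
Rate on top 3: 32.06. turban snails: 20.4 < 32.06 → exclude; stop.
Optimal diet: abalone, sea urchins, clams — 3 of 4 types.

3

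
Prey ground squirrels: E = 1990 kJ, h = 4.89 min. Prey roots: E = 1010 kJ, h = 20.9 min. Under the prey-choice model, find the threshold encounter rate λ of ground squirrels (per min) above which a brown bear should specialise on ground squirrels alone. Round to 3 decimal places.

The zero-one rule: include roots iff E₂/h₂ > λE₁/(1+λh₁). Equality gives the switch point.
λE₁h₂ = E₂ + λE₂h₁ ⇒ λ = E₂/(E₁h₂ − E₂h₁) = 1010/(4.159e+04 − 4939) = 0.02756 per min.

0.028 per min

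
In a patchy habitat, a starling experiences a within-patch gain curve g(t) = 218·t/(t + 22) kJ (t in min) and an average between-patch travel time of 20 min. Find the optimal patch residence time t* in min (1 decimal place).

Maximise g(t)/(T+t): set derivative to zero → g'(t)(T+t) = g(t).
g'(t) = 218·22/(t + 22)². Setting 218·22/(t+22)² = 218t/[(t+22)(20+t)] gives 22(20+t) = t(t+22), so t² = 22×20 = 440.
t* = √440 = 20.98 min.

21.0 min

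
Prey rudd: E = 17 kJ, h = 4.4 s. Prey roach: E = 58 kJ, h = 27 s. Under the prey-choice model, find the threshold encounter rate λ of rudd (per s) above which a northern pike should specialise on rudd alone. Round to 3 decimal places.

The zero-one rule: include roach iff E₂/h₂ > λE₁/(1+λh₁). Equality gives the switch point.
λE₁h₂ = E₂ + λE₂h₁ ⇒ λ = E₂/(E₁h₂ − E₂h₁) = 58/(459 − 255.2) = 0.2846 per s.

0.285 per s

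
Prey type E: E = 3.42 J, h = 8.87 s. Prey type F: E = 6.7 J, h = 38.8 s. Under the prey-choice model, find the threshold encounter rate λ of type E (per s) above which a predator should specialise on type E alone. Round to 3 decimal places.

0.091 per s

Drop type F once their profitability E₂/h₂ falls below the rate achievable on type E alone: E₂/h₂ = λE₁/(1 + λh₁).
Solve for λ: λE₁h₂ = E₂(1 + λh₁) → λ(E₁h₂ − E₂h₁) = E₂ → λ = E₂/(E₁h₂ − E₂h₁).
λ = 6.7/(3.42×38.8 − 6.7×8.87) = 6.7/73.27 = 0.09145 per s.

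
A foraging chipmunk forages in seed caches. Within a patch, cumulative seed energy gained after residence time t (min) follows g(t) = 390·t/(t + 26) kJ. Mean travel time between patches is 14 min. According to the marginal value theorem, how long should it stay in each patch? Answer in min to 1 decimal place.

19.1 min

Optimal t* satisfies g'(t*) = g(t*)/(T + t*).
g'(t) = 390·26/(t + 26)². Setting 390·26/(t+26)² = 390t/[(t+26)(14+t)] gives 26(14+t) = t(t+26), so t² = 26×14 = 364.
t* = √364 = 19.08 min.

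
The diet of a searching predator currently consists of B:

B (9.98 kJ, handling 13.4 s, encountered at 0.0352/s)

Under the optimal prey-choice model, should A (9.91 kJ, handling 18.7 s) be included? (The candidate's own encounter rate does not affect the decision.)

Intake rate on the current diet: R = (0.0352×9.98) / (1 + 0.0352×13.4) = 0.3513/1.472 = 0.2387 kJ/s.
Profitability of A: 9.91/18.7 = 0.5299 kJ/s.
0.5299 > 0.2387, so adding A raises the average — include it.

Yes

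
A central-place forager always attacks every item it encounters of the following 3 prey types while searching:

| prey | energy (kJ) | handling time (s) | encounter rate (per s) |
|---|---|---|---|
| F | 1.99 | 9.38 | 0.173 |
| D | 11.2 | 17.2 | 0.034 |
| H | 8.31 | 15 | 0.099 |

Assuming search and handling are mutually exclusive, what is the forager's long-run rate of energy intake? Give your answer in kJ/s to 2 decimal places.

R = (0.173×1.99 + 0.034×11.2 + 0.099×8.31) / (1 + 0.173×9.38 + 0.034×17.2 + 0.099×15) = 1.548/4.693 = 0.3298 kJ/s.

0.33 kJ/s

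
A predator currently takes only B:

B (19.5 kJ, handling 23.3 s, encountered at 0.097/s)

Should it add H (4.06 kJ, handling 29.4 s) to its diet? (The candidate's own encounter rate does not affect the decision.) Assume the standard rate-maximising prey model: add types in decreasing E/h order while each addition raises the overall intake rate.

Intake rate on the current diet: R = (0.097×19.5) / (1 + 0.097×23.3) = 1.891/3.26 = 0.5802 kJ/s.
Profitability of H: 4.06/29.4 = 0.1381 kJ/s.
0.1381 < 0.5802, so adding H would lower the average — exclude it.

No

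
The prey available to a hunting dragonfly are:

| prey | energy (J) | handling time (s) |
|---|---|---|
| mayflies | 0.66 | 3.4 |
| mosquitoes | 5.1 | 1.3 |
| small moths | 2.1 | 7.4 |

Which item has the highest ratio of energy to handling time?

mosquitoes

Profitability E/h (J/s): mayflies = 0.66/3.4 = 0.194, mosquitoes = 5.1/1.3 = 3.92, small moths = 2.1/7.4 = 0.284.
Ranked: mosquitoes > small moths > mayflies.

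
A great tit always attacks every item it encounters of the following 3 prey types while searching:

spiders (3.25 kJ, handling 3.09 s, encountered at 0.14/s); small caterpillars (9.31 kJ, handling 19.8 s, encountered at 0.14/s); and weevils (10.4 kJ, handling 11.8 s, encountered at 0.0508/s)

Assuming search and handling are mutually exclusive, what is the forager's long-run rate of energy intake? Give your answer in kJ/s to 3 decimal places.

R = (0.14×3.25 + 0.14×9.31 + 0.0508×10.4) / (1 + 0.14×3.09 + 0.14×19.8 + 0.0508×11.8) = 2.287/4.804 = 0.476 kJ/s.

0.476 kJ/s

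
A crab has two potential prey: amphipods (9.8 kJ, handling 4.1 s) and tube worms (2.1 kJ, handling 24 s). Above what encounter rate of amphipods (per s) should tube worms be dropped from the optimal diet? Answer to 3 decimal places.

Drop tube worms once their profitability E₂/h₂ falls below the rate achievable on amphipods alone: E₂/h₂ = λE₁/(1 + λh₁).
Solve for λ: λE₁h₂ = E₂(1 + λh₁) → λ(E₁h₂ − E₂h₁) = E₂ → λ = E₂/(E₁h₂ − E₂h₁).
λ = 2.1/(9.8×24 − 2.1×4.1) = 2.1/226.6 = 0.009268 per s.

0.009 per s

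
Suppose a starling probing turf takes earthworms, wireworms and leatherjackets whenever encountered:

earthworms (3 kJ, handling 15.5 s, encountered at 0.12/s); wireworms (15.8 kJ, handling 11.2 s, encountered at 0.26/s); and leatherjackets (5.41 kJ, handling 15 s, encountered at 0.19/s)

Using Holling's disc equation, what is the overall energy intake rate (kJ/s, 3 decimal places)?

0.637 kJ/s

R = (0.12×3 + 0.26×15.8 + 0.19×5.41) / (1 + 0.12×15.5 + 0.26×11.2 + 0.19×15) = 5.496/8.622 = 0.6374 kJ/s.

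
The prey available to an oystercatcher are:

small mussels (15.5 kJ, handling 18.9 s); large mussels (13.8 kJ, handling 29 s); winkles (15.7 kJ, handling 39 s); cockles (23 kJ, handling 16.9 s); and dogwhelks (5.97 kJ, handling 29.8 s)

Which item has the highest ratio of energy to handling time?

cockles

In descending order of E/h:
cockles: 23/16.9 = 1.36 kJ/s
small mussels: 15.5/18.9 = 0.82 kJ/s
large mussels: 13.8/29 = 0.476 kJ/s
winkles: 15.7/39 = 0.403 kJ/s
dogwhelks: 5.97/29.8 = 0.2 kJ/s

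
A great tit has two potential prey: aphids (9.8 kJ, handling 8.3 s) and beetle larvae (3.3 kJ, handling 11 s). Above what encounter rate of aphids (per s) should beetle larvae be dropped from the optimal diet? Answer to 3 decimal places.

0.041 per s

At the threshold, the rate on aphids alone equals the profitability of beetle larvae: λ·9.8/(1 + λ·8.3) = 3.3/11 = 0.3.
Rearranging, λ(9.8 − 0.3×8.3) = 0.3, so λ = 0.3/7.31 = 0.04104 per s.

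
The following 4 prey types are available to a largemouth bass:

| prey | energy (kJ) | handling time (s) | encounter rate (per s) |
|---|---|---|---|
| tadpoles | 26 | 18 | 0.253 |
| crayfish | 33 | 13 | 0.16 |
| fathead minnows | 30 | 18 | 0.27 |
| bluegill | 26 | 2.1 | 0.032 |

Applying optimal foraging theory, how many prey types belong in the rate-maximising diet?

2

Rank by E/h (kJ/s): bluegill 12.4, crayfish 2.54, fathead minnows 1.67, tadpoles 1.44. Include each in turn until the next type's E/h falls below the running intake rate.
Rate on top 1: 0.7796. crayfish: 2.54 > 0.7796 → include.
Rate on top 2: 1.942. fathead minnows: 1.67 < 1.942 → exclude; stop.
Optimal diet: bluegill, crayfish — 2 of 4 types.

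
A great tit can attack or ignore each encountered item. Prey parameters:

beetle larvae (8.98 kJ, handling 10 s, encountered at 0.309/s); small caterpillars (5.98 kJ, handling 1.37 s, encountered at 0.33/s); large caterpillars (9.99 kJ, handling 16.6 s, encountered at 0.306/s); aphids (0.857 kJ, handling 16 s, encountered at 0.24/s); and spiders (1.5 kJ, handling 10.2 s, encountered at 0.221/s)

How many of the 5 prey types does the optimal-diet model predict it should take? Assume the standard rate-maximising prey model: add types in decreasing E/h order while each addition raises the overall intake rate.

1

E/h in descending order: small caterpillars 4.36, beetle larvae 0.898, large caterpillars 0.602, spiders 0.147, aphids 0.0536 kJ/s. The optimal diet is the largest prefix of this list for which every included type satisfies E_i/h_i > R on the types above it.
Rate on top 1: 1.359. beetle larvae: 0.898 < 1.359 → exclude; stop.
Optimal diet: small caterpillars — 1 of 5 types.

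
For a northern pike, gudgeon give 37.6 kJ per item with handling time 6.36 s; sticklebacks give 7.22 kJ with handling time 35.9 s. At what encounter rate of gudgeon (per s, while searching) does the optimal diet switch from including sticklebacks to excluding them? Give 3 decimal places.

Drop sticklebacks once their profitability E₂/h₂ falls below the rate achievable on gudgeon alone: E₂/h₂ = λE₁/(1 + λh₁).
Solve for λ: λE₁h₂ = E₂(1 + λh₁) → λ(E₁h₂ − E₂h₁) = E₂ → λ = E₂/(E₁h₂ − E₂h₁).
λ = 7.22/(37.6×35.9 − 7.22×6.36) = 7.22/1304 = 0.005537 per s.

0.006 per s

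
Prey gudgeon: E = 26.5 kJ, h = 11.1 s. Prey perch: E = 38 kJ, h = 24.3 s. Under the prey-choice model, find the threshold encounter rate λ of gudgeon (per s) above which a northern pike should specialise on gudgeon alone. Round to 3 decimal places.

0.171 per s

At the threshold, the rate on gudgeon alone equals the profitability of perch: λ·26.5/(1 + λ·11.1) = 38/24.3 = 1.564.
Rearranging, λ(26.5 − 1.564×11.1) = 1.564, so λ = 1.564/9.142 = 0.1711 per s.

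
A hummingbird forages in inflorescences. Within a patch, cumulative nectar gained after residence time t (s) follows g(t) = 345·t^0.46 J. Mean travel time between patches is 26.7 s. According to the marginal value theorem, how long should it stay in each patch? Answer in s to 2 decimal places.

22.74 s

Optimal t* satisfies g'(t*) = g(t*)/(T + t*).
g'(t) = 0.46·345·t^-0.54. Setting 0.46·345·t^-0.54 = 345·t^0.46/(26.7+t) gives 0.46(26.7+t) = t, so 0.54·t = 0.46×26.7.
t* = 0.46×26.7/0.54 = 22.74 s.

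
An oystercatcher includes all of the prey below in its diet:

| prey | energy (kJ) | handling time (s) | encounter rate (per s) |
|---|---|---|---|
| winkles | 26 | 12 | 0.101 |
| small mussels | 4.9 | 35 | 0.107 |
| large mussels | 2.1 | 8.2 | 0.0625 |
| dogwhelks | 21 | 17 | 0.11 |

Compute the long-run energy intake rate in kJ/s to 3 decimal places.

R = (0.101×26 + 0.107×4.9 + 0.0625×2.1 + 0.11×21) / (1 + 0.101×12 + 0.107×35 + 0.0625×8.2 + 0.11×17) = 5.592/8.34 = 0.6705 kJ/s.

0.670 kJ/s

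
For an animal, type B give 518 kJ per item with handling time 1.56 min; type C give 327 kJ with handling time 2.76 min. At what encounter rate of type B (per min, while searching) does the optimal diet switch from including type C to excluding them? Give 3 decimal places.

0.356 per min

The zero-one rule: include type C iff E₂/h₂ > λE₁/(1+λh₁). Equality gives the switch point.
λE₁h₂ = E₂ + λE₂h₁ ⇒ λ = E₂/(E₁h₂ − E₂h₁) = 327/(1430 − 510.1) = 0.3556 per min.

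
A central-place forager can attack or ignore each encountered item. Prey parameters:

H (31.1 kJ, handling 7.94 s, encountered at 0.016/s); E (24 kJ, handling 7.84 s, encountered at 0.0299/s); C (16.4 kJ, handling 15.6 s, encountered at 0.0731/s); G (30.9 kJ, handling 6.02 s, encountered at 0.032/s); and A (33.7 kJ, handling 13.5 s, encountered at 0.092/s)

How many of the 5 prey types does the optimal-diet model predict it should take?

4

Rank by E/h (kJ/s): G 5.13, H 3.92, E 3.06, A 2.5, C 1.05. Include each in turn until the next type's E/h falls below the running intake rate.
Rate on top 1: 0.8291. H: 3.92 > 0.8291 → include.
Rate on top 2: 1.126. E: 3.06 > 1.126 → include.
Rate on top 3: 1.418. A: 2.5 > 1.418 → include.
Rate on top 4: 1.897. C: 1.05 < 1.897 → exclude; stop.
Optimal diet: G, H, E, A — 4 of 5 types.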